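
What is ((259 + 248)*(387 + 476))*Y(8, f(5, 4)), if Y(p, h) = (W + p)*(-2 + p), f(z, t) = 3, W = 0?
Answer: 21001968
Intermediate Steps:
Y(p, h) = p*(-2 + p) (Y(p, h) = (0 + p)*(-2 + p) = p*(-2 + p))
((259 + 248)*(387 + 476))*Y(8, f(5, 4)) = ((259 + 248)*(387 + 476))*(8*(-2 + 8)) = (507*863)*(8*6) = 437541*48 = 21001968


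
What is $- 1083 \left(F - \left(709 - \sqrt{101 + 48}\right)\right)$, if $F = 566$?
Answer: $154869 - 1083 \sqrt{149} \approx 1.4165 \cdot 10^{5}$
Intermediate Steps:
$- 1083 \left(F - \left(709 - \sqrt{101 + 48}\right)\right) = - 1083 \left(566 - \left(709 - \sqrt{101 + 48}\right)\right) = - 1083 \left(566 - \left(709 - \sqrt{149}\right)\right) = - 1083 \left(-143 + \sqrt{149}\right) = 154869 - 1083 \sqrt{149}$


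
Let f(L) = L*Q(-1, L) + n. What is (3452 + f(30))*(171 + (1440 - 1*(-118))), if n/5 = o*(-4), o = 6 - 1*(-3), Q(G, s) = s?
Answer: 7213388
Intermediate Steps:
o = 9 (o = 6 + 3 = 9)
n = -180 (n = 5*(9*(-4)) = 5*(-36) = -180)
f(L) = -180 + L² (f(L) = L*L - 180 = L² - 180 = -180 + L²)
(3452 + f(30))*(171 + (1440 - 1*(-118))) = (3452 + (-180 + 30²))*(171 + (1440 - 1*(-118))) = (3452 + (-180 + 900))*(171 + (1440 + 118)) = (3452 + 720)*(171 + 1558) = 4172*1729 = 7213388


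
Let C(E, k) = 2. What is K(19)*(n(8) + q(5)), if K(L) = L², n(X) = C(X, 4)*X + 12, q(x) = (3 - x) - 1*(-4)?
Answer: 10830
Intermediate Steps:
q(x) = 7 - x (q(x) = (3 - x) + 4 = 7 - x)
n(X) = 12 + 2*X (n(X) = 2*X + 12 = 12 + 2*X)
K(19)*(n(8) + q(5)) = 19²*((12 + 2*8) + (7 - 1*5)) = 361*((12 + 16) + (7 - 5)) = 361*(28 + 2) = 361*30 = 10830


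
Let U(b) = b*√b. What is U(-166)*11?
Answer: -1826*I*√166 ≈ -23526.0*I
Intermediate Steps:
U(b) = b^(3/2)
U(-166)*11 = (-166)^(3/2)*11 = -166*I*√166*11 = -1826*I*√166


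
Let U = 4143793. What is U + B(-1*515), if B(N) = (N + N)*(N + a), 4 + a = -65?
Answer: 4745313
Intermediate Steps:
a = -69 (a = -4 - 65 = -69)
B(N) = 2*N*(-69 + N) (B(N) = (N + N)*(N - 69) = (2*N)*(-69 + N) = 2*N*(-69 + N))
U + B(-1*515) = 4143793 + 2*(-1*515)*(-69 - 1*515) = 4143793 + 2*(-515)*(-69 - 515) = 4143793 + 2*(-515)*(-584) = 4143793 + 601520 = 4745313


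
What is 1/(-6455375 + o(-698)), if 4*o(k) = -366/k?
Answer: -1396/9011703317 ≈ -1.5491e-7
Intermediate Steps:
o(k) = -183/(2*k) (o(k) = (-366/k)/4 = -183/(2*k))
1/(-6455375 + o(-698)) = 1/(-6455375 - 183/2/(-698)) = 1/(-6455375 - 183/2*(-1/698)) = 1/(-6455375 + 183/1396) = 1/(-9011703317/1396) = -1396/9011703317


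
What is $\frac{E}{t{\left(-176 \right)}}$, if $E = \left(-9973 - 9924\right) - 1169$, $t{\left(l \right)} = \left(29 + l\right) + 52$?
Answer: $\frac{21066}{95} \approx 221.75$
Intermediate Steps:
$t{\left(l \right)} = 81 + l$
$E = -21066$ ($E = -19897 - 1169 = -21066$)
$\frac{E}{t{\left(-176 \right)}} = - \frac{21066}{81 - 176} = - \frac{21066}{-95} = \left(-21066\right) \left(- \frac{1}{95}\right) = \frac{21066}{95}$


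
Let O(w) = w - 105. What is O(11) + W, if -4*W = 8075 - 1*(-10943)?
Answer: -9697/2 ≈ -4848.5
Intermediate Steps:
W = -9509/2 (W = -(8075 - 1*(-10943))/4 = -(8075 + 10943)/4 = -¼*19018 = -9509/2 ≈ -4754.5)
O(w) = -105 + w
O(11) + W = (-105 + 11) - 9509/2 = -94 - 9509/2 = -9697/2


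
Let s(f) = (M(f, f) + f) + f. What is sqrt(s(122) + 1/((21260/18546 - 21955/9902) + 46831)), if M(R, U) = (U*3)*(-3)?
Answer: 2*I*sqrt(3947582661225242936107109087)/4299982440971 ≈ 29.223*I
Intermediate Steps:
M(R, U) = -9*U (M(R, U) = (3*U)*(-3) = -9*U)
s(f) = -7*f (s(f) = (-9*f + f) + f = -8*f + f = -7*f)
sqrt(s(122) + 1/((21260/18546 - 21955/9902) + 46831)) = sqrt(-7*122 + 1/((21260/18546 - 21955/9902) + 46831)) = sqrt(-854 + 1/((21260*(1/18546) - 21955*1/9902) + 46831)) = sqrt(-854 + 1/((10630/9273 - 21955/9902) + 46831)) = sqrt(-854 + 1/(-98330455/91821246 + 46831)) = sqrt(-854 + 1/(4299982440971/91821246)) = sqrt(-854 + 91821246/4299982440971) = sqrt(-3672184912767988/4299982440971) = 2*I*sqrt(3947582661225242936107109087)/4299982440971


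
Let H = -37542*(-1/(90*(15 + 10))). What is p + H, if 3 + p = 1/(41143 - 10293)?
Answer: 6332903/462750 ≈ 13.685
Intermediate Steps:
p = -92549/30850 (p = -3 + 1/(41143 - 10293) = -3 + 1/30850 = -92549/30850 ≈ -3.0000)
H = 6257/375 (H = -37542/((-90*25)) = -37542/(-2250) = -37542*(-1/2250) = 6257/375 ≈ 16.685)
p + H = -92549/30850 + 6257/375 = 6332903/462750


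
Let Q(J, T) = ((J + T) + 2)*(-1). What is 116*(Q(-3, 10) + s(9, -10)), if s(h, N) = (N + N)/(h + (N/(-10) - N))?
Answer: -1160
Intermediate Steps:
Q(J, T) = -2 - J - T (Q(J, T) = (2 + J + T)*(-1) = -2 - J - T)
s(h, N) = 2*N/(h - 11*N/10) (s(h, N) = (2*N)/(h + (N*(-⅒) - N)) = (2*N)/(h + (-N/10 - N)) = (2*N)/(h - 11*N/10) = 2*N/(h - 11*N/10))
116*(Q(-3, 10) + s(9, -10)) = 116*((-2 - 1*(-3) - 1*10) + 20*(-10)/(-11*(-10) + 10*9)) = 116*((-2 + 3 - 10) + 20*(-10)/(110 + 90)) = 116*(-9 + 20*(-10)/200) = 116*(-9 + 20*(-10)*(1/200)) = 116*(-9 - 1) = 116*(-10) = -1160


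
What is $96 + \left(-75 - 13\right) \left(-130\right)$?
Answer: $11536$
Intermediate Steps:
$96 + \left(-75 - 13\right) \left(-130\right) = 96 - -11440 = 96 + 11440 = 11536$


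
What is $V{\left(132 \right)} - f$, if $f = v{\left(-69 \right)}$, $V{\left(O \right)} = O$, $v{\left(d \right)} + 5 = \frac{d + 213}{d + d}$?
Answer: $\frac{3175}{23} \approx 138.04$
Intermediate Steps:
$v{\left(d \right)} = -5 + \frac{213 + d}{2 d}$ ($v{\left(d \right)} = -5 + \frac{d + 213}{d + d} = -5 + \frac{213 + d}{2 d}$)
$f = - \frac{139}{23}$ ($f = \frac{3 \left(71 - -207\right)}{2 \left(-69\right)} = \frac{3}{2} \left(- \frac{1}{69}\right) \left(71 + 207\right) = \frac{3}{2} \left(- \frac{1}{69}\right) 278 = - \frac{139}{23} \approx -6.0435$)
$V{\left(132 \right)} - f = 132 - - \frac{139}{23} = 132 + \frac{139}{23} = \frac{3175}{23}$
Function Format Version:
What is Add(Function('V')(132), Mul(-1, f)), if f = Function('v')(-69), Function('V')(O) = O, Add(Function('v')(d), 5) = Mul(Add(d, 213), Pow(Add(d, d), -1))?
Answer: Rational(3175, 23) ≈ 138.04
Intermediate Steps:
Function('v')(d) = Add(-5, Mul(Rational(1, 2), Pow(d, -1), Add(213, d))) (Function('v')(d) = Add(-5, Mul(Add(d, 213), Pow(Add(d, d), -1))) = Add(-5, Mul(Add(213, d), Pow(Mul(2, d), -1))) = Add(-5, Mul(Add(213, d), Mul(Rational(1, 2), Pow(d, -1)))) = Add(-5, Mul(Rational(1, 2), Pow(d, -1), Add(213, d))))
f = Rational(-139, 23) (f = Mul(Rational(3, 2), Pow(-69, -1), Add(71, Mul(-3, -69))) = Mul(Rational(3, 2), Rational(-1, 69), Add(71, 207)) = Mul(Rational(3, 2), Rational(-1, 69), 278) = Rational(-139, 23) ≈ -6.0435)
Add(Function('V')(132), Mul(-1, f)) = Add(132, Mul(-1, Rational(-139, 23))) = Add(132, Rational(139, 23)) = Rational(3175, 23)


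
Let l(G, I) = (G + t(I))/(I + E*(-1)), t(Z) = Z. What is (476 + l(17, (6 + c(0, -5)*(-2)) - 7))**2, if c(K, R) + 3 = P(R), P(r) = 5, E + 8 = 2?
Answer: 238144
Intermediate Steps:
E = -6 (E = -8 + 2 = -6)
c(K, R) = 2 (c(K, R) = -3 + 5 = 2)
l(G, I) = (G + I)/(6 + I) (l(G, I) = (G + I)/(I - 6*(-1)) = (G + I)/(I + 6) = (G + I)/(6 + I))
(476 + l(17, (6 + c(0, -5)*(-2)) - 7))**2 = (476 + (17 + ((6 + 2*(-2)) - 7))/(6 + ((6 + 2*(-2)) - 7)))**2 = (476 + (17 + ((6 - 4) - 7))/(6 + ((6 - 4) - 7)))**2 = (476 + (17 + (2 - 7))/(6 + (2 - 7)))**2 = (476 + (17 - 5)/(6 - 5))**2 = (476 + 12/1)**2 = (476 + 1*12)**2 = (476 + 12)**2 = 488**2 = 238144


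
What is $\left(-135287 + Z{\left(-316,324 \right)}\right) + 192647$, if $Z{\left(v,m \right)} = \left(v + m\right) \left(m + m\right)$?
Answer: $62544$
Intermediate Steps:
$Z{\left(v,m \right)} = 2 m \left(m + v\right)$ ($Z{\left(v,m \right)} = \left(m + v\right) 2 m = 2 m \left(m + v\right)$)
$\left(-135287 + Z{\left(-316,324 \right)}\right) + 192647 = \left(-135287 + 2 \cdot 324 \left(324 - 316\right)\right) + 192647 = \left(-135287 + 2 \cdot 324 \cdot 8\right) + 192647 = \left(-135287 + 5184\right) + 192647 = -130103 + 192647 = 62544$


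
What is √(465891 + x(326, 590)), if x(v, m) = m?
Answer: √466481 ≈ 682.99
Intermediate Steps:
√(465891 + x(326, 590)) = √(465891 + 590) = √466481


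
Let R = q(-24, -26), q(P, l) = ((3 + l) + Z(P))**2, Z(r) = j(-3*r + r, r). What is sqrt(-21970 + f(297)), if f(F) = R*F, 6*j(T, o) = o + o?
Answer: sqrt(263447) ≈ 513.27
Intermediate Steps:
j(T, o) = o/3 (j(T, o) = (o + o)/6 = (2*o)/6 = o/3)
Z(r) = r/3
q(P, l) = (3 + l + P/3)**2 (q(P, l) = ((3 + l) + P/3)**2 = (3 + l + P/3)**2)
R = 961 (R = (9 - 24 + 3*(-26))**2/9 = (9 - 24 - 78)**2/9 = (1/9)*(-93)**2 = (1/9)*8649 = 961)
f(F) = 961*F
sqrt(-21970 + f(297)) = sqrt(-21970 + 961*297) = sqrt(-21970 + 285417) = sqrt(263447)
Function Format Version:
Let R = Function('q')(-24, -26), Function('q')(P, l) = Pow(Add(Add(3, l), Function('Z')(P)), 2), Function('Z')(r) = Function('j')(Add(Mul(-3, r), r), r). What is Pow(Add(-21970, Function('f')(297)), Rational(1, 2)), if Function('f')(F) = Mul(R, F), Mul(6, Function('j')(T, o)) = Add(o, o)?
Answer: Pow(263447, Rational(1, 2)) ≈ 513.27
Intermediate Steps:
Function('j')(T, o) = Mul(Rational(1, 3), o) (Function('j')(T, o) = Mul(Rational(1, 6), Add(o, o)) = Mul(Rational(1, 6), Mul(2, o)) = Mul(Rational(1, 3), o))
Function('Z')(r) = Mul(Rational(1, 3), r)
Function('q')(P, l) = Pow(Add(3, l, Mul(Rational(1, 3), P)), 2) (Function('q')(P, l) = Pow(Add(Add(3, l), Mul(Rational(1, 3), P)), 2) = Pow(Add(3, l, Mul(Rational(1, 3), P)), 2))
R = 961 (R = Mul(Rational(1, 9), Pow(Add(9, -24, Mul(3, -26)), 2)) = Mul(Rational(1, 9), Pow(Add(9, -24, -78), 2)) = Mul(Rational(1, 9), Pow(-93, 2)) = Mul(Rational(1, 9), 8649) = 961)
Function('f')(F) = Mul(961, F)
Pow(Add(-21970, Function('f')(297)), Rational(1, 2)) = Pow(Add(-21970, Mul(961, 297)), Rational(1, 2)) = Pow(Add(-21970, 285417), Rational(1, 2)) = Pow(263447, Rational(1, 2))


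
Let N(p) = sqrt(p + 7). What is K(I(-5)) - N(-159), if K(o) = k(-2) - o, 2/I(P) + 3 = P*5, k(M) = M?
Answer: -27/14 - 2*I*sqrt(38) ≈ -1.9286 - 12.329*I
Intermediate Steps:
N(p) = sqrt(7 + p)
I(P) = 2/(-3 + 5*P) (I(P) = 2/(-3 + P*5) = 2/(-3 + 5*P))
K(o) = -2 - o
K(I(-5)) - N(-159) = (-2 - 2/(-3 + 5*(-5))) - sqrt(7 - 159) = (-2 - 2/(-3 - 25)) - sqrt(-152) = (-2 - 2/(-28)) - 2*I*sqrt(38) = (-2 - 2*(-1)/28) - 2*I*sqrt(38) = (-2 - 1*(-1/14)) - 2*I*sqrt(38) = (-2 + 1/14) - 2*I*sqrt(38) = -27/14 - 2*I*sqrt(38)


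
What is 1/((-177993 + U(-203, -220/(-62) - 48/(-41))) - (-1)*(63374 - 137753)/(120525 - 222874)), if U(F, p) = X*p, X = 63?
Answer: -130085579/23115552901212 ≈ -5.6276e-6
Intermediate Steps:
U(F, p) = 63*p
1/((-177993 + U(-203, -220/(-62) - 48/(-41))) - (-1)*(63374 - 137753)/(120525 - 222874)) = 1/((-177993 + 63*(-220/(-62) - 48/(-41))) - (-1)*(63374 - 137753)/(120525 - 222874)) = 1/((-177993 + 63*(-220*(-1/62) - 48*(-1/41))) - (-1)*(-74379/(-102349))) = 1/((-177993 + 63*(110/31 + 48/41)) - (-1)*(-74379*(-1/102349))) = 1/((-177993 + 63*(5998/1271)) - (-1)*74379/102349) = 1/((-177993 + 377874/1271) - 1*(-74379/102349)) = 1/(-225851229/1271 + 74379/102349) = 1/(-23115552901212/130085579) = -130085579/23115552901212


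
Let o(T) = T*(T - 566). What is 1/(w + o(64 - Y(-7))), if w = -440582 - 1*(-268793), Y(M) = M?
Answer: -1/206934 ≈ -4.8325e-6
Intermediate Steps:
w = -171789 (w = -440582 + 268793 = -171789)
o(T) = T*(-566 + T)
1/(w + o(64 - Y(-7))) = 1/(-171789 + (64 - 1*(-7))*(-566 + (64 - 1*(-7)))) = 1/(-171789 + (64 + 7)*(-566 + (64 + 7))) = 1/(-171789 + 71*(-566 + 71)) = 1/(-171789 + 71*(-495)) = 1/(-171789 - 35145) = 1/(-206934) = -1/206934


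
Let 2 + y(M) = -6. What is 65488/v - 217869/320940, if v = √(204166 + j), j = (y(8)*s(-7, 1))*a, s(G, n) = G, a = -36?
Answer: -72623/106980 + 32744*√8086/20215 ≈ 144.98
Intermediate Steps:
y(M) = -8 (y(M) = -2 - 6 = -8)
j = -2016 (j = -8*(-7)*(-36) = 56*(-36) = -2016)
v = 5*√8086 (v = √(204166 - 2016) = √202150 = 5*√8086 ≈ 449.61)
65488/v - 217869/320940 = 65488/((5*√8086)) - 217869/320940 = 65488*(√8086/40430) - 217869*1/320940 = 32744*√8086/20215 - 72623/106980 = -72623/106980 + 32744*√8086/20215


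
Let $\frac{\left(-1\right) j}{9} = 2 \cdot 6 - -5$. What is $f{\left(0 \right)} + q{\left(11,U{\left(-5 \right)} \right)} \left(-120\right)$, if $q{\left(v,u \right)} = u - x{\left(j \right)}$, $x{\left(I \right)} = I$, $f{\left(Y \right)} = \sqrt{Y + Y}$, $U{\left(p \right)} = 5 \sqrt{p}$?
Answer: $-18360 - 600 i \sqrt{5} \approx -18360.0 - 1341.6 i$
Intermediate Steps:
$f{\left(Y \right)} = \sqrt{2} \sqrt{Y}$ ($f{\left(Y \right)} = \sqrt{2 Y} = \sqrt{2} \sqrt{Y}$)
$j = -153$ ($j = - 9 \left(2 \cdot 6 - -5\right) = - 9 \left(12 + 5\right) = \left(-9\right) 17 = -153$)
$q{\left(v,u \right)} = 153 + u$ ($q{\left(v,u \right)} = u - -153 = u + 153 = 153 + u$)
$f{\left(0 \right)} + q{\left(11,U{\left(-5 \right)} \right)} \left(-120\right) = \sqrt{2} \sqrt{0} + \left(153 + 5 \sqrt{-5}\right) \left(-120\right) = \sqrt{2} \cdot 0 + \left(153 + 5 i \sqrt{5}\right) \left(-120\right) = 0 + \left(153 + 5 i \sqrt{5}\right) \left(-120\right) = 0 - \left(18360 + 600 i \sqrt{5}\right) = -18360 - 600 i \sqrt{5}$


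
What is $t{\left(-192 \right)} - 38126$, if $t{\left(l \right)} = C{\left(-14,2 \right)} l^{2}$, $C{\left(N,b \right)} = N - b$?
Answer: $-627950$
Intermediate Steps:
$t{\left(l \right)} = - 16 l^{2}$ ($t{\left(l \right)} = \left(-14 - 2\right) l^{2} = - 16 l^{2}$)
$t{\left(-192 \right)} - 38126 = - 16 \left(-192\right)^{2} - 38126 = \left(-16\right) 36864 - 38126 = -589824 - 38126 = -627950$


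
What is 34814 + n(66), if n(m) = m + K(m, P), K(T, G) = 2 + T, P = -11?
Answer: 34948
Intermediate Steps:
n(m) = 2 + 2*m (n(m) = m + (2 + m) = 2 + 2*m)
34814 + n(66) = 34814 + (2 + 2*66) = 34814 + (2 + 132) = 34814 + 134 = 34948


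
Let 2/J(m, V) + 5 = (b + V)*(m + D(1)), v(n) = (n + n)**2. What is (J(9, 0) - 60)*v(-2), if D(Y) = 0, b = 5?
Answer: -4796/5 ≈ -959.20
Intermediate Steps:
v(n) = 4*n**2 (v(n) = (2*n)**2 = 4*n**2)
J(m, V) = 2/(-5 + m*(5 + V)) (J(m, V) = 2/(-5 + (5 + V)*(m + 0)) = 2/(-5 + (5 + V)*m) = 2/(-5 + m*(5 + V)))
(J(9, 0) - 60)*v(-2) = (2/(-5 + 5*9 + 0*9) - 60)*(4*(-2)**2) = (2/(-5 + 45 + 0) - 60)*(4*4) = (2/40 - 60)*16 = (2*(1/40) - 60)*16 = (1/20 - 60)*16 = -1199/20*16 = -4796/5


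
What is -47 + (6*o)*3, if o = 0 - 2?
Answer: -83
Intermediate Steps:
o = -2
-47 + (6*o)*3 = -47 + (6*(-2))*3 = -47 - 12*3 = -47 - 36 = -83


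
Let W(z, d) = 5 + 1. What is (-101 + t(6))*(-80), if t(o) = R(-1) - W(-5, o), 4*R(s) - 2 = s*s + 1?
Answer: 8480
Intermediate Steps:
W(z, d) = 6
R(s) = ¾ + s²/4 (R(s) = ½ + (s*s + 1)/4 = ½ + (s² + 1)/4 = ½ + (1 + s²)/4 = ½ + (¼ + s²/4) = ¾ + s²/4)
t(o) = -5 (t(o) = (¾ + (¼)*(-1)²) - 1*6 = (¾ + (¼)*1) - 6 = (¾ + ¼) - 6 = 1 - 6 = -5)
(-101 + t(6))*(-80) = (-101 - 5)*(-80) = -106*(-80) = 8480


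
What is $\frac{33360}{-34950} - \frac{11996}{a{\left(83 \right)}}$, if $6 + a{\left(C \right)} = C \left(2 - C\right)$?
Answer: $\frac{6492692}{7839285} \approx 0.82823$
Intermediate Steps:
$a{\left(C \right)} = -6 + C \left(2 - C\right)$
$\frac{33360}{-34950} - \frac{11996}{a{\left(83 \right)}} = \frac{33360}{-34950} - \frac{11996}{-6 - 83^{2} + 2 \cdot 83} = 33360 \left(- \frac{1}{34950}\right) - \frac{11996}{-6 - 6889 + 166} = - \frac{1112}{1165} - \frac{11996}{-6 - 6889 + 166} = - \frac{1112}{1165} - \frac{11996}{-6729} = - \frac{1112}{1165} - - \frac{11996}{6729} = - \frac{1112}{1165} + \frac{11996}{6729} = \frac{6492692}{7839285}$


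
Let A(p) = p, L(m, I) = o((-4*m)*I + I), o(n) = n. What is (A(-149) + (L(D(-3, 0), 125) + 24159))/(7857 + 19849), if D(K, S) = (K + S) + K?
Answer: 27135/27706 ≈ 0.97939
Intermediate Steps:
D(K, S) = S + 2*K
L(m, I) = I - 4*I*m (L(m, I) = (-4*m)*I + I = -4*I*m + I = I - 4*I*m)
(A(-149) + (L(D(-3, 0), 125) + 24159))/(7857 + 19849) = (-149 + (125*(1 - 4*(0 + 2*(-3))) + 24159))/(7857 + 19849) = (-149 + (125*(1 - 4*(0 - 6)) + 24159))/27706 = (-149 + (125*(1 - 4*(-6)) + 24159))*(1/27706) = (-149 + (125*(1 + 24) + 24159))*(1/27706) = (-149 + (125*25 + 24159))*(1/27706) = (-149 + (3125 + 24159))*(1/27706) = (-149 + 27284)*(1/27706) = 27135*(1/27706) = 27135/27706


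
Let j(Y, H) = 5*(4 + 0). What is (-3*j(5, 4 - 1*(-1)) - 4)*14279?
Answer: -913856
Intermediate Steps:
j(Y, H) = 20 (j(Y, H) = 5*4 = 20)
(-3*j(5, 4 - 1*(-1)) - 4)*14279 = (-3*20 - 4)*14279 = (-60 - 4)*14279 = -64*14279 = -913856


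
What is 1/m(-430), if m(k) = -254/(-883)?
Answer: 883/254 ≈ 3.4764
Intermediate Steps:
m(k) = 254/883 (m(k) = -254*(-1/883) = 254/883)
1/m(-430) = 1/(254/883) = 883/254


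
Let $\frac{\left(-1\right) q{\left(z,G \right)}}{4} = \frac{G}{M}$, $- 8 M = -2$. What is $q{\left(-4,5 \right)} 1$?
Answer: $-80$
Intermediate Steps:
$M = \frac{1}{4}$ ($M = \left(- \frac{1}{8}\right) \left(-2\right) = \frac{1}{4} \approx 0.25$)
$q{\left(z,G \right)} = - 16 G$ ($q{\left(z,G \right)} = - 4 G \frac{1}{\frac{1}{4}} = - 4 G 4 = - 4 \cdot 4 G = - 16 G$)
$q{\left(-4,5 \right)} 1 = \left(-16\right) 5 \cdot 1 = \left(-80\right) 1 = -80$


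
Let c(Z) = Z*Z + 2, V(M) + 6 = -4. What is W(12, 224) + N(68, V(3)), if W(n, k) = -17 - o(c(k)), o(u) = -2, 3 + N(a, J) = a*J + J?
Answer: -708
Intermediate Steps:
V(M) = -10 (V(M) = -6 - 4 = -10)
N(a, J) = -3 + J + J*a (N(a, J) = -3 + (a*J + J) = -3 + (J*a + J) = -3 + (J + J*a) = -3 + J + J*a)
c(Z) = 2 + Z² (c(Z) = Z² + 2 = 2 + Z²)
W(n, k) = -15 (W(n, k) = -17 - 1*(-2) = -17 + 2 = -15)
W(12, 224) + N(68, V(3)) = -15 + (-3 - 10 - 10*68) = -15 + (-3 - 10 - 680) = -15 - 693 = -708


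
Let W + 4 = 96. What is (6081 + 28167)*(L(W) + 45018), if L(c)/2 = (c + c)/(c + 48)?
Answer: 53965327056/35 ≈ 1.5419e+9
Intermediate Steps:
W = 92 (W = -4 + 96 = 92)
L(c) = 4*c/(48 + c) (L(c) = 2*((c + c)/(c + 48)) = 2*((2*c)/(48 + c)) = 2*(2*c/(48 + c)) = 4*c/(48 + c))
(6081 + 28167)*(L(W) + 45018) = (6081 + 28167)*(4*92/(48 + 92) + 45018) = 34248*(4*92/140 + 45018) = 34248*(4*92*(1/140) + 45018) = 34248*(92/35 + 45018) = 34248*(1575722/35) = 53965327056/35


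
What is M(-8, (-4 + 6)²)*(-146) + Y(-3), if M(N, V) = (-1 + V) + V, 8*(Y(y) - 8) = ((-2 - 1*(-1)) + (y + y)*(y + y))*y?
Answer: -8217/8 ≈ -1027.1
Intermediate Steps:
Y(y) = 8 + y*(-1 + 4*y²)/8 (Y(y) = 8 + (((-2 - 1*(-1)) + (y + y)*(y + y))*y)/8 = 8 + (((-2 + 1) + (2*y)*(2*y))*y)/8 = 8 + ((-1 + 4*y²)*y)/8 = 8 + (y*(-1 + 4*y²))/8 = 8 + y*(-1 + 4*y²)/8)
M(N, V) = -1 + 2*V
M(-8, (-4 + 6)²)*(-146) + Y(-3) = (-1 + 2*(-4 + 6)²)*(-146) + (8 + (½)*(-3)³ - ⅛*(-3)) = (-1 + 2*2²)*(-146) + (8 + (½)*(-27) + 3/8) = (-1 + 2*4)*(-146) + (8 - 27/2 + 3/8) = (-1 + 8)*(-146) - 41/8 = 7*(-146) - 41/8 = -1022 - 41/8 = -8217/8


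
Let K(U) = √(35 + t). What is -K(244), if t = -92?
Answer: -I*√57 ≈ -7.5498*I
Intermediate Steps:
K(U) = I*√57 (K(U) = √(35 - 92) = √(-57) = I*√57)
-K(244) = -I*√57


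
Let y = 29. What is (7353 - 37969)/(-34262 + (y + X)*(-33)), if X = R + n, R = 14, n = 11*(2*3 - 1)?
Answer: 89/109 ≈ 0.81651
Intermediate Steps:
n = 55 (n = 11*(6 - 1) = 11*5 = 55)
X = 69 (X = 14 + 55 = 69)
(7353 - 37969)/(-34262 + (y + X)*(-33)) = (7353 - 37969)/(-34262 + (29 + 69)*(-33)) = -30616/(-34262 + 98*(-33)) = -30616/(-34262 - 3234) = -30616/(-37496) = -30616*(-1/37496) = 89/109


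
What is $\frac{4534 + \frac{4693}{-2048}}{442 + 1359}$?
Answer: $\frac{9280939}{3688448} \approx 2.5162$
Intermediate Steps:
$\frac{4534 + \frac{4693}{-2048}}{442 + 1359} = \frac{4534 + 4693 \left(- \frac{1}{2048}\right)}{1801} = \left(4534 - \frac{4693}{2048}\right) \frac{1}{1801} = \frac{9280939}{2048} \cdot \frac{1}{1801} = \frac{9280939}{3688448}$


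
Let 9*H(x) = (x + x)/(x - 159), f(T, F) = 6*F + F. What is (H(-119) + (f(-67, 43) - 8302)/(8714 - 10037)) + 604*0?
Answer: 53792/8757 ≈ 6.1427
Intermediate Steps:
f(T, F) = 7*F
H(x) = 2*x/(9*(-159 + x)) (H(x) = ((x + x)/(x - 159))/9 = ((2*x)/(-159 + x))/9 = (2*x/(-159 + x))/9 = 2*x/(9*(-159 + x)))
(H(-119) + (f(-67, 43) - 8302)/(8714 - 10037)) + 604*0 = ((2/9)*(-119)/(-159 - 119) + (7*43 - 8302)/(8714 - 10037)) + 604*0 = ((2/9)*(-119)/(-278) + (301 - 8302)/(-1323)) + 0 = ((2/9)*(-119)*(-1/278) - 8001*(-1/1323)) + 0 = (119/1251 + 127/21) + 0 = 53792/8757 + 0 = 53792/8757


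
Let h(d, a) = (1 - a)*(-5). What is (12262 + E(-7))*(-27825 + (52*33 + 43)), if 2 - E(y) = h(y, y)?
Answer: -320716064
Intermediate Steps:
h(d, a) = -5 + 5*a
E(y) = 7 - 5*y (E(y) = 2 - (-5 + 5*y) = 2 + (5 - 5*y) = 7 - 5*y)
(12262 + E(-7))*(-27825 + (52*33 + 43)) = (12262 + (7 - 5*(-7)))*(-27825 + (52*33 + 43)) = (12262 + (7 + 35))*(-27825 + (1716 + 43)) = (12262 + 42)*(-27825 + 1759) = 12304*(-26066) = -320716064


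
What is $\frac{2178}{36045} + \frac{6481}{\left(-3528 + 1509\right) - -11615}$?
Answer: $\frac{28278637}{38431980} \approx 0.73581$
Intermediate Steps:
$\frac{2178}{36045} + \frac{6481}{\left(-3528 + 1509\right) - -11615} = 2178 \cdot \frac{1}{36045} + \frac{6481}{-2019 + 11615} = \frac{242}{4005} + \frac{6481}{9596} = \frac{28278637}{38431980}$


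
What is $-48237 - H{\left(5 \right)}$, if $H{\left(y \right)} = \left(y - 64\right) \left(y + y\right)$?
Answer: $-47647$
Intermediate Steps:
$H{\left(y \right)} = 2 y \left(-64 + y\right)$ ($H{\left(y \right)} = \left(-64 + y\right) 2 y = 2 y \left(-64 + y\right)$)
$-48237 - H{\left(5 \right)} = -48237 - 2 \cdot 5 \left(-64 + 5\right) = -48237 - 2 \cdot 5 \left(-59\right) = -48237 - -590 = -48237 + 590 = -47647$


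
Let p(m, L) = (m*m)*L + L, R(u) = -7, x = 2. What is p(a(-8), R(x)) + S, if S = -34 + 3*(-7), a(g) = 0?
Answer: -62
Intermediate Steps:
S = -55 (S = -34 - 21 = -55)
p(m, L) = L + L*m² (p(m, L) = m²*L + L = L*m² + L = L + L*m²)
p(a(-8), R(x)) + S = -7*(1 + 0²) - 55 = -7*(1 + 0) - 55 = -7*1 - 55 = -7 - 55 = -62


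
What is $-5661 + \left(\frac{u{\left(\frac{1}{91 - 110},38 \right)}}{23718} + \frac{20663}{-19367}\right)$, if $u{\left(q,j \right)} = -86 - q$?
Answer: $- \frac{49416194080811}{8727583614} \approx -5662.1$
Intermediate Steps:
$-5661 + \left(\frac{u{\left(\frac{1}{91 - 110},38 \right)}}{23718} + \frac{20663}{-19367}\right) = -5661 + \left(\frac{-86 - \frac{1}{91 - 110}}{23718} + \frac{20663}{-19367}\right) = -5661 + \left(\left(-86 - \frac{1}{-19}\right) \frac{1}{23718} + 20663 \left(- \frac{1}{19367}\right)\right) = -5661 - \left(\frac{20663}{19367} - \left(-86 - - \frac{1}{19}\right) \frac{1}{23718}\right) = -5661 - \left(\frac{20663}{19367} - \left(-86 + \frac{1}{19}\right) \frac{1}{23718}\right) = -5661 - \frac{9343241957}{8727583614} = - \frac{49416194080811}{8727583614}$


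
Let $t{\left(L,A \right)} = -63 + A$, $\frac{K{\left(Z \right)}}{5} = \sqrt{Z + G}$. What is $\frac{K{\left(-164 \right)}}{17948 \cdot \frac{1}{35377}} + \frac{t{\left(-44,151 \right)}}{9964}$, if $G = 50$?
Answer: $\frac{22}{2491} + \frac{176885 i \sqrt{114}}{17948} \approx 0.0088318 + 105.23 i$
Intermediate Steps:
$K{\left(Z \right)} = 5 \sqrt{50 + Z}$ ($K{\left(Z \right)} = 5 \sqrt{Z + 50} = 5 \sqrt{50 + Z}$)
$\frac{K{\left(-164 \right)}}{17948 \cdot \frac{1}{35377}} + \frac{t{\left(-44,151 \right)}}{9964} = \frac{5 \sqrt{50 - 164}}{17948 \cdot \frac{1}{35377}} + \frac{-63 + 151}{9964} = \frac{5 \sqrt{-114}}{17948 \cdot \frac{1}{35377}} + 88 \cdot \frac{1}{9964} = \frac{5 i \sqrt{114}}{\frac{17948}{35377}} + \frac{22}{2491} = 5 i \sqrt{114} \cdot \frac{35377}{17948} + \frac{22}{2491} = \frac{176885 i \sqrt{114}}{17948} + \frac{22}{2491} = \frac{22}{2491} + \frac{176885 i \sqrt{114}}{17948}$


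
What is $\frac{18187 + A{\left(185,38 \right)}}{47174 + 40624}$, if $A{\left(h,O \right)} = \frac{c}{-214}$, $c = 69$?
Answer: $\frac{3891949}{18788772} \approx 0.20714$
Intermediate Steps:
$A{\left(h,O \right)} = - \frac{69}{214}$ ($A{\left(h,O \right)} = \frac{69}{-214} = 69 \left(- \frac{1}{214}\right) = - \frac{69}{214}$)
$\frac{18187 + A{\left(185,38 \right)}}{47174 + 40624} = \frac{18187 - \frac{69}{214}}{47174 + 40624} = \frac{3891949}{214 \cdot 87798} = \frac{3891949}{214} \cdot \frac{1}{87798} = \frac{3891949}{18788772}$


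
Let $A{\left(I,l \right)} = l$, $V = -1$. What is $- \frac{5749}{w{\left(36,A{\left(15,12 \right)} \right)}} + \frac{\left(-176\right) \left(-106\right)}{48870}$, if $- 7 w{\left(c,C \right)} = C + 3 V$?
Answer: $\frac{109269073}{24435} \approx 4471.8$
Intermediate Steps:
$w{\left(c,C \right)} = \frac{3}{7} - \frac{C}{7}$ ($w{\left(c,C \right)} = - \frac{C + 3 \left(-1\right)}{7} = - \frac{C - 3}{7} = - \frac{-3 + C}{7} = \frac{3}{7} - \frac{C}{7}$)
$- \frac{5749}{w{\left(36,A{\left(15,12 \right)} \right)}} + \frac{\left(-176\right) \left(-106\right)}{48870} = - \frac{5749}{\frac{3}{7} - \frac{12}{7}} + \frac{\left(-176\right) \left(-106\right)}{48870} = - \frac{5749}{\frac{3}{7} - \frac{12}{7}} + 18656 \cdot \frac{1}{48870} = - \frac{5749}{- \frac{9}{7}} + \frac{9328}{24435} = \left(-5749\right) \left(- \frac{7}{9}\right) + \frac{9328}{24435} = \frac{40243}{9} + \frac{9328}{24435} = \frac{109269073}{24435}$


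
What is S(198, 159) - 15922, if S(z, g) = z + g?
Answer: -15565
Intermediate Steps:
S(z, g) = g + z
S(198, 159) - 15922 = (159 + 198) - 15922 = 357 - 15922 = -15565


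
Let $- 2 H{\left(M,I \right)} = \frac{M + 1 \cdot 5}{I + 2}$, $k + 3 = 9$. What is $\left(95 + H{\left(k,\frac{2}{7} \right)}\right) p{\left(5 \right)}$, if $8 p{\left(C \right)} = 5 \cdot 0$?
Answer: $0$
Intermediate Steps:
$k = 6$ ($k = -3 + 9 = 6$)
$p{\left(C \right)} = 0$ ($p{\left(C \right)} = \frac{5 \cdot 0}{8} = \frac{1}{8} \cdot 0 = 0$)
$H{\left(M,I \right)} = - \frac{5 + M}{2 \left(2 + I\right)}$ ($H{\left(M,I \right)} = - \frac{\left(M + 1 \cdot 5\right) \frac{1}{I + 2}}{2} = - \frac{\left(M + 5\right) \frac{1}{2 + I}}{2} = - \frac{\left(5 + M\right) \frac{1}{2 + I}}{2} = - \frac{\frac{1}{2 + I} \left(5 + M\right)}{2} = - \frac{5 + M}{2 \left(2 + I\right)}$)
$\left(95 + H{\left(k,\frac{2}{7} \right)}\right) p{\left(5 \right)} = \left(95 + \frac{-5 - 6}{2 \left(2 + \frac{2}{7}\right)}\right) 0 = \left(95 + \frac{-5 - 6}{2 \left(2 + 2 \cdot \frac{1}{7}\right)}\right) 0 = \left(95 + \frac{1}{2} \frac{1}{2 + \frac{2}{7}} \left(-11\right)\right) 0 = \left(95 + \frac{1}{2} \frac{1}{\frac{16}{7}} \left(-11\right)\right) 0 = \left(95 + \frac{1}{2} \cdot \frac{7}{16} \left(-11\right)\right) 0 = \left(95 - \frac{77}{32}\right) 0 = \frac{2963}{32} \cdot 0 = 0$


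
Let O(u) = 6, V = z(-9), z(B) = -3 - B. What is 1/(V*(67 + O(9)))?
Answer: 1/438 ≈ 0.0022831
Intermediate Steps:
V = 6 (V = -3 - 1*(-9) = -3 + 9 = 6)
1/(V*(67 + O(9))) = 1/(6*(67 + 6)) = 1/(6*73) = 1/438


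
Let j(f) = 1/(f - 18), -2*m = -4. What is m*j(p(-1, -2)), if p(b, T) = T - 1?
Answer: -2/21 ≈ -0.095238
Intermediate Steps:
p(b, T) = -1 + T
m = 2 (m = -½*(-4) = 2)
j(f) = 1/(-18 + f)
m*j(p(-1, -2)) = 2/(-18 + (-1 - 2)) = 2/(-18 - 3) = 2/(-21) = 2*(-1/21) = -2/21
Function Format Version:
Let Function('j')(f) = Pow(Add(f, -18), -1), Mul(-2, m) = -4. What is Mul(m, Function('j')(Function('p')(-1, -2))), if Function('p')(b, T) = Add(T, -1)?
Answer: Rational(-2, 21) ≈ -0.095238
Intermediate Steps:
Function('p')(b, T) = Add(-1, T)
m = 2 (m = Mul(Rational(-1, 2), -4) = 2)
Function('j')(f) = Pow(Add(-18, f), -1)
Mul(m, Function('j')(Function('p')(-1, -2))) = Mul(2, Pow(Add(-18, Add(-1, -2)), -1)) = Mul(2, Pow(Add(-18, -3), -1)) = Mul(2, Pow(-21, -1)) = Mul(2, Rational(-1, 21)) = Rational(-2, 21)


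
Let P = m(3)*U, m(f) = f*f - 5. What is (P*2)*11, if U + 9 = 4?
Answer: -440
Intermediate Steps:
m(f) = -5 + f² (m(f) = f² - 5 = -5 + f²)
U = -5 (U = -9 + 4 = -5)
P = -20 (P = (-5 + 3²)*(-5) = (-5 + 9)*(-5) = 4*(-5) = -20)
(P*2)*11 = -20*2*11 = -40*11 = -440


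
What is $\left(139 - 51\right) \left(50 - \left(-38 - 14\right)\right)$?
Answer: $8976$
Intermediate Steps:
$\left(139 - 51\right) \left(50 - \left(-38 - 14\right)\right) = 88 \left(50 - -52\right) = 88 \left(50 + 52\right) = 88 \cdot 102 = 8976$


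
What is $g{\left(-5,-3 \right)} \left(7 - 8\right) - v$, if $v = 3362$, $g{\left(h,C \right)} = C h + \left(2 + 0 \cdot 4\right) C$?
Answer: $-3371$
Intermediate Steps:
$g{\left(h,C \right)} = 2 C + C h$ ($g{\left(h,C \right)} = C h + \left(2 + 0\right) C = C h + 2 C = 2 C + C h$)
$g{\left(-5,-3 \right)} \left(7 - 8\right) - v = - 3 \left(2 - 5\right) \left(7 - 8\right) - 3362 = \left(-3\right) \left(-3\right) \left(-1\right) - 3362 = 9 \left(-1\right) - 3362 = -9 - 3362 = -3371$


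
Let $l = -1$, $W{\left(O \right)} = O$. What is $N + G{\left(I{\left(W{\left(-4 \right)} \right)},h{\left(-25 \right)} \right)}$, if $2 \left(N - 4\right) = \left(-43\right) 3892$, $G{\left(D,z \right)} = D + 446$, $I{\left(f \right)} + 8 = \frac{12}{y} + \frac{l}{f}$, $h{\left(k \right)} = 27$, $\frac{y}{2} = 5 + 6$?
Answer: $- \frac{3662349}{44} \approx -83235.0$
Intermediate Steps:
$y = 22$ ($y = 2 \left(5 + 6\right) = 2 \cdot 11 = 22$)
$I{\left(f \right)} = - \frac{82}{11} - \frac{1}{f}$ ($I{\left(f \right)} = -8 + \left(\frac{12}{22} - \frac{1}{f}\right) = -8 + \left(12 \cdot \frac{1}{22} - \frac{1}{f}\right) = -8 + \left(\frac{6}{11} - \frac{1}{f}\right) = - \frac{82}{11} - \frac{1}{f}$)
$G{\left(D,z \right)} = 446 + D$
$N = -83674$ ($N = 4 + \frac{\left(-43\right) 3892}{2} = 4 + \frac{1}{2} \left(-167356\right) = 4 - 83678 = -83674$)
$N + G{\left(I{\left(W{\left(-4 \right)} \right)},h{\left(-25 \right)} \right)} = -83674 + \left(446 - \frac{317}{44}\right) = -83674 + \frac{19307}{44} = - \frac{3662349}{44}$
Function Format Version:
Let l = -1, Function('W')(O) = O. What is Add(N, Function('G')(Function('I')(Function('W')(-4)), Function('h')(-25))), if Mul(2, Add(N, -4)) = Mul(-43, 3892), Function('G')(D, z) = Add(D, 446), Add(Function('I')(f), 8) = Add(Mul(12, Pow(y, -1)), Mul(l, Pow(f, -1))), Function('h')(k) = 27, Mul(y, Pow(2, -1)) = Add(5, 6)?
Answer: Rational(-3662349, 44) ≈ -83235.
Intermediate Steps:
y = 22 (y = Mul(2, Add(5, 6)) = Mul(2, 11) = 22)
Function('I')(f) = Add(Rational(-82, 11), Mul(-1, Pow(f, -1))) (Function('I')(f) = Add(-8, Add(Mul(12, Pow(22, -1)), Mul(-1, Pow(f, -1)))) = Add(-8, Add(Mul(12, Rational(1, 22)), Mul(-1, Pow(f, -1)))) = Add(-8, Add(Rational(6, 11), Mul(-1, Pow(f, -1)))) = Add(Rational(-82, 11), Mul(-1, Pow(f, -1))))
Function('G')(D, z) = Add(446, D)
N = -83674 (N = Add(4, Mul(Rational(1, 2), Mul(-43, 3892))) = Add(4, Mul(Rational(1, 2), -167356)) = Add(4, -83678) = -83674)
Add(N, Function('G')(Function('I')(Function('W')(-4)), Function('h')(-25))) = Add(-83674, Add(446, Add(Rational(-82, 11), Mul(-1, Pow(-4, -1))))) = Add(-83674, Add(446, Add(Rational(-82, 11), Mul(-1, Rational(-1, 4))))) = Add(-83674, Add(446, Add(Rational(-82, 11), Rational(1, 4)))) = Add(-83674, Add(446, Rational(-317, 44))) = Add(-83674, Rational(19307, 44)) = Rational(-3662349, 44)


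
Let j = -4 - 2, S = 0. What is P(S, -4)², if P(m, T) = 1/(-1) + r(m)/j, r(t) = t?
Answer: 1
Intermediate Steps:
j = -6
P(m, T) = -1 - m/6 (P(m, T) = 1/(-1) + m/(-6) = 1*(-1) + m*(-⅙) = -1 - m/6)
P(S, -4)² = (-1 - ⅙*0)² = (-1 + 0)² = (-1)² = 1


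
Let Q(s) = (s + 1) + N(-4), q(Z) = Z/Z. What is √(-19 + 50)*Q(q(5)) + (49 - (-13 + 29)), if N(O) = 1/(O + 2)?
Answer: 33 + 3*√31/2 ≈ 41.352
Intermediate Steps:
N(O) = 1/(2 + O)
q(Z) = 1
Q(s) = ½ + s (Q(s) = (s + 1) + 1/(2 - 4) = (1 + s) + 1/(-2) = (1 + s) - ½ = ½ + s)
√(-19 + 50)*Q(q(5)) + (49 - (-13 + 29)) = √(-19 + 50)*(½ + 1) + (49 - (-13 + 29)) = √31*(3/2) + (49 - 1*16) = 3*√31/2 + (49 - 16) = 3*√31/2 + 33 = 33 + 3*√31/2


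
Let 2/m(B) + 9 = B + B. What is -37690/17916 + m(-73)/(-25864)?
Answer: -18887019871/8977976340 ≈ -2.1037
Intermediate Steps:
m(B) = 2/(-9 + 2*B) (m(B) = 2/(-9 + (B + B)) = 2/(-9 + 2*B))
-37690/17916 + m(-73)/(-25864) = -37690/17916 + (2/(-9 + 2*(-73)))/(-25864) = -37690*1/17916 + (2/(-9 - 146))*(-1/25864) = -18845/8958 + (2/(-155))*(-1/25864) = -18845/8958 + (2*(-1/155))*(-1/25864) = -18845/8958 - 2/155*(-1/25864) = -18845/8958 + 1/2004460 = -18887019871/8977976340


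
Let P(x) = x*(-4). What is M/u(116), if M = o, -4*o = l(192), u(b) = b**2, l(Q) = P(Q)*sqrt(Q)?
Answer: 96*sqrt(3)/841 ≈ 0.19771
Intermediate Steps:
P(x) = -4*x
l(Q) = -4*Q**(3/2) (l(Q) = (-4*Q)*sqrt(Q) = -4*Q**(3/2))
o = 1536*sqrt(3) (o = -(-1)*192**(3/2) = -(-1)*1536*sqrt(3) = -(-1536)*sqrt(3) = 1536*sqrt(3) ≈ 2660.4)
M = 1536*sqrt(3) ≈ 2660.4
M/u(116) = (1536*sqrt(3))/(116**2) = (1536*sqrt(3))/13456 = (1536*sqrt(3))*(1/13456) = 96*sqrt(3)/841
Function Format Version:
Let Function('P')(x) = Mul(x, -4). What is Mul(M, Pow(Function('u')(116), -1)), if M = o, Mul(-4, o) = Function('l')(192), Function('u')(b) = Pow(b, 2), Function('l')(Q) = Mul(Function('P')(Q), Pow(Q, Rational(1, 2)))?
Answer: Mul(Rational(96, 841), Pow(3, Rational(1, 2))) ≈ 0.19771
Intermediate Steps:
Function('P')(x) = Mul(-4, x)
Function('l')(Q) = Mul(-4, Pow(Q, Rational(3, 2))) (Function('l')(Q) = Mul(Mul(-4, Q), Pow(Q, Rational(1, 2))) = Mul(-4, Pow(Q, Rational(3, 2))))
o = Mul(1536, Pow(3, Rational(1, 2))) (o = Mul(Rational(-1, 4), Mul(-4, Pow(192, Rational(3, 2)))) = Mul(Rational(-1, 4), Mul(-4, Mul(1536, Pow(3, Rational(1, 2))))) = Mul(Rational(-1, 4), Mul(-6144, Pow(3, Rational(1, 2)))) = Mul(1536, Pow(3, Rational(1, 2))) ≈ 2660.4)
M = Mul(1536, Pow(3, Rational(1, 2))) ≈ 2660.4
Mul(M, Pow(Function('u')(116), -1)) = Mul(Mul(1536, Pow(3, Rational(1, 2))), Pow(Pow(116, 2), -1)) = Mul(Mul(1536, Pow(3, Rational(1, 2))), Pow(13456, -1)) = Mul(Mul(1536, Pow(3, Rational(1, 2))), Rational(1, 13456)) = Mul(Rational(96, 841), Pow(3, Rational(1, 2)))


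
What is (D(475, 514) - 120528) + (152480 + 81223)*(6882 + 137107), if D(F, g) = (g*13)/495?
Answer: 16657017672487/495 ≈ 3.3651e+10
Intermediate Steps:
D(F, g) = 13*g/495 (D(F, g) = (13*g)*(1/495) = 13*g/495)
(D(475, 514) - 120528) + (152480 + 81223)*(6882 + 137107) = ((13/495)*514 - 120528) + (152480 + 81223)*(6882 + 137107) = (6682/495 - 120528) + 233703*143989 = -59654678/495 + 33650661267 = 16657017672487/495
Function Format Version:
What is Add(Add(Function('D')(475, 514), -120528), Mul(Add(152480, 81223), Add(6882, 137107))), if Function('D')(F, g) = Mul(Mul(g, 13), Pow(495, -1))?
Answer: Rational(16657017672487, 495) ≈ 3.3651e+10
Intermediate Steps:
Function('D')(F, g) = Mul(Rational(13, 495), g) (Function('D')(F, g) = Mul(Mul(13, g), Rational(1, 495)) = Mul(Rational(13, 495), g))
Add(Add(Function('D')(475, 514), -120528), Mul(Add(152480, 81223), Add(6882, 137107))) = Add(Add(Mul(Rational(13, 495), 514), -120528), Mul(Add(152480, 81223), Add(6882, 137107))) = Add(Add(Rational(6682, 495), -120528), Mul(233703, 143989)) = Add(Rational(-59654678, 495), 33650661267) = Rational(16657017672487, 495)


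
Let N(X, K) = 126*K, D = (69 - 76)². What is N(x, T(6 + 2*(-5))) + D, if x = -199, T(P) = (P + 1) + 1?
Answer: -203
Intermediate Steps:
T(P) = 2 + P (T(P) = (1 + P) + 1 = 2 + P)
D = 49 (D = (-7)² = 49)
N(x, T(6 + 2*(-5))) + D = 126*(2 + (6 + 2*(-5))) + 49 = 126*(2 + (6 - 10)) + 49 = 126*(2 - 4) + 49 = 126*(-2) + 49 = -252 + 49 = -203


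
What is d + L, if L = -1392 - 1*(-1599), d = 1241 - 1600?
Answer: -152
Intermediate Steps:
d = -359
L = 207 (L = -1392 + 1599 = 207)
d + L = -359 + 207 = -152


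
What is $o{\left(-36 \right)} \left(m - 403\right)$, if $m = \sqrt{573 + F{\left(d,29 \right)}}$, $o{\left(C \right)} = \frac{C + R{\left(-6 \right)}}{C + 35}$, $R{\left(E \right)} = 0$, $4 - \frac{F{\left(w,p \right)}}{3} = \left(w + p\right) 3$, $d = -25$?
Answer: $-14508 + 108 \sqrt{61} \approx -13665.0$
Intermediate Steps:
$F{\left(w,p \right)} = 12 - 9 p - 9 w$ ($F{\left(w,p \right)} = 12 - 3 \left(w + p\right) 3 = 12 - 3 \left(p + w\right) 3 = 12 - 3 \left(3 p + 3 w\right) = 12 - \left(9 p + 9 w\right) = 12 - 9 p - 9 w$)
$o{\left(C \right)} = \frac{C}{35 + C}$ ($o{\left(C \right)} = \frac{C + 0}{C + 35} = \frac{C}{35 + C}$)
$m = 3 \sqrt{61}$ ($m = \sqrt{573 - 24} = \sqrt{549} = 3 \sqrt{61} \approx 23.431$)
$o{\left(-36 \right)} \left(m - 403\right) = - \frac{36}{35 - 36} \left(3 \sqrt{61} - 403\right) = - \frac{36}{-1} \left(-403 + 3 \sqrt{61}\right) = \left(-36\right) \left(-1\right) \left(-403 + 3 \sqrt{61}\right) = 36 \left(-403 + 3 \sqrt{61}\right) = -14508 + 108 \sqrt{61}$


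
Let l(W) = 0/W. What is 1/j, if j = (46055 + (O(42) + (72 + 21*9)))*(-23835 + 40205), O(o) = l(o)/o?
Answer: 1/758192920 ≈ 1.3189e-9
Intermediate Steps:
l(W) = 0
O(o) = 0 (O(o) = 0/o = 0)
j = 758192920 (j = (46055 + (0 + (72 + 21*9)))*(-23835 + 40205) = (46055 + (0 + (72 + 189)))*16370 = (46055 + (0 + 261))*16370 = (46055 + 261)*16370 = 46316*16370 = 758192920)
1/j = 1/758192920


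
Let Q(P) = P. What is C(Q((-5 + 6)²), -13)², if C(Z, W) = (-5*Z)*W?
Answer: 4225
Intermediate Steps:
C(Z, W) = -5*W*Z
C(Q((-5 + 6)²), -13)² = (-5*(-13)*(-5 + 6)²)² = (-5*(-13)*1²)² = (-5*(-13)*1)² = 65² = 4225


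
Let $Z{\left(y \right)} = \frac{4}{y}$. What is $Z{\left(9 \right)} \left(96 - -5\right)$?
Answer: $\frac{404}{9} \approx 44.889$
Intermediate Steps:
$Z{\left(9 \right)} \left(96 - -5\right) = \frac{4}{9} \left(96 - -5\right) = 4 \cdot \frac{1}{9} \left(96 + 5\right) = \frac{4}{9} \cdot 101 = \frac{404}{9}$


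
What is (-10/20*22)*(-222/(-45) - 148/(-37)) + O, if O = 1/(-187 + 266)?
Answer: -116431/1185 ≈ -98.254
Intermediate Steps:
O = 1/79 ≈ 0.012658
(-10/20*22)*(-222/(-45) - 148/(-37)) + O = (-10/20*22)*(-222/(-45) - 148/(-37)) + 1/79 = (-10*1/20*22)*(-222*(-1/45) - 148*(-1/37)) + 1/79 = (-½*22)*(74/15 + 4) + 1/79 = -11*134/15 + 1/79 = -1474/15 + 1/79 = -116431/1185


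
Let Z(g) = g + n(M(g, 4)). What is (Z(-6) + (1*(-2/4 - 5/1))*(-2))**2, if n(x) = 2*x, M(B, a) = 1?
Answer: 49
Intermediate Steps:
Z(g) = 2 + g (Z(g) = g + 2*1 = g + 2 = 2 + g)
(Z(-6) + (1*(-2/4 - 5/1))*(-2))**2 = ((2 - 6) + (1*(-2/4 - 5/1))*(-2))**2 = (-4 + (1*(-2*1/4 - 5*1))*(-2))**2 = (-4 + (1*(-1/2 - 5))*(-2))**2 = (-4 + (1*(-11/2))*(-2))**2 = (-4 - 11/2*(-2))**2 = (-4 + 11)**2 = 7**2 = 49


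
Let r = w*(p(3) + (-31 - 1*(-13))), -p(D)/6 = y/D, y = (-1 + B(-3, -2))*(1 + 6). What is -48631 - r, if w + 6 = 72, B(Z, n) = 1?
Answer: -47443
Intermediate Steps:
y = 0 (y = (-1 + 1)*(1 + 6) = 0*7 = 0)
p(D) = 0 (p(D) = -0/D = -6*0 = 0)
w = 66 (w = -6 + 72 = 66)
r = -1188 (r = 66*(0 + (-31 - 1*(-13))) = 66*(0 + (-31 + 13)) = 66*(0 - 18) = 66*(-18) = -1188)
-48631 - r = -48631 - 1*(-1188) = -48631 + 1188 = -47443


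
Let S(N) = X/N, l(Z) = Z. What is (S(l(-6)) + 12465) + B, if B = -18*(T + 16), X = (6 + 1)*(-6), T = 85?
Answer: 10654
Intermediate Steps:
X = -42 (X = 7*(-6) = -42)
B = -1818 (B = -18*(85 + 16) = -18*101 = -1818)
S(N) = -42/N
(S(l(-6)) + 12465) + B = (-42/(-6) + 12465) - 1818 = (-42*(-⅙) + 12465) - 1818 = (7 + 12465) - 1818 = 12472 - 1818 = 10654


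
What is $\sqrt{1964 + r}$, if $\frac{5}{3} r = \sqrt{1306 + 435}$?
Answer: $\frac{\sqrt{49100 + 15 \sqrt{1741}}}{5} \approx 44.599$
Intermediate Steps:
$r = \frac{3 \sqrt{1741}}{5}$ ($r = \frac{3 \sqrt{1306 + 435}}{5} = \frac{3 \sqrt{1741}}{5} \approx 25.035$)
$\sqrt{1964 + r} = \sqrt{1964 + \frac{3 \sqrt{1741}}{5}}$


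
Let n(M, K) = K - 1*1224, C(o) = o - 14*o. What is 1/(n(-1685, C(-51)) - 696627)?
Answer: -1/697188 ≈ -1.4343e-6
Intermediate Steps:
C(o) = -13*o
n(M, K) = -1224 + K (n(M, K) = K - 1224 = -1224 + K)
1/(n(-1685, C(-51)) - 696627) = 1/((-1224 - 13*(-51)) - 696627) = 1/((-1224 + 663) - 696627) = 1/(-561 - 696627) = 1/(-697188) = -1/697188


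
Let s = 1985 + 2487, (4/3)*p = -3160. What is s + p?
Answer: 2102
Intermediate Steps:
p = -2370 (p = (3/4)*(-3160) = -2370)
s = 4472
s + p = 4472 - 2370 = 2102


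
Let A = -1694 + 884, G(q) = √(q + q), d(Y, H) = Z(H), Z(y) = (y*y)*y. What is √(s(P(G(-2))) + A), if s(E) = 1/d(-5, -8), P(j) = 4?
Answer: I*√829442/32 ≈ 28.461*I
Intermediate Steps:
Z(y) = y³ (Z(y) = y²*y = y³)
d(Y, H) = H³
G(q) = √2*√q (G(q) = √(2*q) = √2*√q)
s(E) = -1/512 (s(E) = 1/((-8)³) = 1/(-512) = -1/512)
A = -810
√(s(P(G(-2))) + A) = √(-1/512 - 810) = √(-414721/512) = I*√829442/32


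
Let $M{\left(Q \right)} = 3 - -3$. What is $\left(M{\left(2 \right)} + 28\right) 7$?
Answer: $238$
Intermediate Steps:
$M{\left(Q \right)} = 6$ ($M{\left(Q \right)} = 3 + 3 = 6$)
$\left(M{\left(2 \right)} + 28\right) 7 = \left(6 + 28\right) 7 = 34 \cdot 7 = 238$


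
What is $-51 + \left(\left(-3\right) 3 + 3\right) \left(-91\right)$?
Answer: $495$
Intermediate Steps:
$-51 + \left(\left(-3\right) 3 + 3\right) \left(-91\right) = -51 + \left(-9 + 3\right) \left(-91\right) = -51 - -546 = -51 + 546 = 495$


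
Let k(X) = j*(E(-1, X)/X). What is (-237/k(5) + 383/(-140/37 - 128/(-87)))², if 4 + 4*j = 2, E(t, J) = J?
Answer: 5269682945241/55413136 ≈ 95098.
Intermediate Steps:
j = -½ (j = -1 + (¼)*2 = -1 + ½ = -½ ≈ -0.50000)
k(X) = -½ (k(X) = -X/(2*X) = -½*1 = -½)
(-237/k(5) + 383/(-140/37 - 128/(-87)))² = (-237/(-½) + 383/(-140/37 - 128/(-87)))² = (-237*(-2) + 383/(-140*1/37 - 128*(-1/87)))² = (474 + 383/(-140/37 + 128/87))² = (474 + 383/(-7444/3219))² = (474 + 383*(-3219/7444))² = (474 - 1232877/7444)² = (2295579/7444)² = 5269682945241/55413136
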